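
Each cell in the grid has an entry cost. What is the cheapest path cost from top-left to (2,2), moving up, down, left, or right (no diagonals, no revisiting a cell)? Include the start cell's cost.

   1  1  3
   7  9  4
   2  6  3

Best path: r0c0 -> r0c1 -> r0c2 -> r1c2 -> r2c2
Cost: 1 + 1 + 3 + 4 + 3 = 12

12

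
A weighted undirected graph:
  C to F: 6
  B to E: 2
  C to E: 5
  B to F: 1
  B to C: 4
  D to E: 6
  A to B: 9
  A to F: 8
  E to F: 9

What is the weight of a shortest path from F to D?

Comparing a few candidate routes:
F - B - E - D: 1 + 2 + 6 = 9
F - B - C - E - D: 1 + 4 + 5 + 6 = 16
F - C - E - D: 6 + 5 + 6 = 17
F - E - D: 9 + 6 = 15
Shortest: 9.

9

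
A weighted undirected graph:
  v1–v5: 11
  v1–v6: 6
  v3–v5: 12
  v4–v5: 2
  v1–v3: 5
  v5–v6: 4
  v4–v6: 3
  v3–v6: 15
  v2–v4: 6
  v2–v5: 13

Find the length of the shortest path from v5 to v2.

Comparing a few candidate routes:
v5 - v2: 13
v5 - v4 - v2: 2 + 6 = 8
v5 - v1 - v6 - v4 - v2: 11 + 6 + 3 + 6 = 26
v5 - v6 - v4 - v2: 4 + 3 + 6 = 13
Shortest: 8.

8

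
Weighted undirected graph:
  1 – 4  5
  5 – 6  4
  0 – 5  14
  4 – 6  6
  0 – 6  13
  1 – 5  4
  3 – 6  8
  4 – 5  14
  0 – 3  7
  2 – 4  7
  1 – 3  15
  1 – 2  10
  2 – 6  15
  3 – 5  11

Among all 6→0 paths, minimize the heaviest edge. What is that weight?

8

A few of the 6→0 routes:
6 - 5 - 3 - 0: max(4, 11, 7) = 11
6 - 4 - 2 - 1 - 5 - 3 - 0: max(6, 7, 10, 4, 11, 7) = 11
6 - 0: max(13) = 13
6 - 4 - 1 - 5 - 3 - 0: max(6, 5, 4, 11, 7) = 11
6 - 5 - 0: max(4, 14) = 14
6 - 3 - 0: max(8, 7) = 8
Best route has worst link 8.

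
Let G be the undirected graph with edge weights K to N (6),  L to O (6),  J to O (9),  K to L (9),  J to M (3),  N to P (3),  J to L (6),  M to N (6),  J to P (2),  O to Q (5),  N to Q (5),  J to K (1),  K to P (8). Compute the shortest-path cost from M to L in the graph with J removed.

Paths from M to L avoiding J:
M -> N -> K -> L: 6 + 6 + 9 = 21
M -> N -> Q -> O -> L: 6 + 5 + 5 + 6 = 22
M -> N -> P -> K -> L: 6 + 3 + 8 + 9 = 26
Shortest: 21.

21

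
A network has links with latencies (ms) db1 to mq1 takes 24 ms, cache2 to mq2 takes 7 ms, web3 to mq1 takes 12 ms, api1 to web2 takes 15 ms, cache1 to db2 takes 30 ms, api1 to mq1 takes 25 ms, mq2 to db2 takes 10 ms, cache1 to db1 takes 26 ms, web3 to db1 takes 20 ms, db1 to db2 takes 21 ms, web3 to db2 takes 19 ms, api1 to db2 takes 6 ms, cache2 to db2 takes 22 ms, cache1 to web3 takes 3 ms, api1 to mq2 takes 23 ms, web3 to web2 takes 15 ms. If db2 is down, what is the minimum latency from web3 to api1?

Candidate routes:
web3-db1-mq1-api1: 20 + 24 + 25 = 69
web3-mq1-api1: 12 + 25 = 37
web3-web2-api1: 15 + 15 = 30
web3-cache1-db1-mq1-api1: 3 + 26 + 24 + 25 = 78
Best route has total 30 ms.

30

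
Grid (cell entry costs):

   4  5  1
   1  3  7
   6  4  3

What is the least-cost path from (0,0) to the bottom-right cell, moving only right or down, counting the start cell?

15

One optimal route is (0,0) (1,0) (1,1) (2,1) (2,2).
Its cost is 4 + 1 + 3 + 4 + 3 = 15.
(Top row then right column would cost 20.)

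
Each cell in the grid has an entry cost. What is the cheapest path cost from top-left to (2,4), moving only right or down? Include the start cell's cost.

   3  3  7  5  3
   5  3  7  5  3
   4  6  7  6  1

25

Cheapest: [0,0]→[0,1]→[0,2]→[0,3]→[0,4]→[1,4]→[2,4]
  3 + 3 + 7 + 5 + 3 + 3 + 1 = 25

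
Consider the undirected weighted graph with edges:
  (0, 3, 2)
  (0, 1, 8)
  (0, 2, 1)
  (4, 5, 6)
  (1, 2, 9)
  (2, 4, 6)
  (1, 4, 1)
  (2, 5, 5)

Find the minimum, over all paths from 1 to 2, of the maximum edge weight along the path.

6

Routes from 1 to 2:
1-4-5-2: max(1, 6, 5) = 6
1-4-2: max(1, 6) = 6
1-2: max(9) = 9
1-0-2: max(8, 1) = 8
Best route has worst link 6.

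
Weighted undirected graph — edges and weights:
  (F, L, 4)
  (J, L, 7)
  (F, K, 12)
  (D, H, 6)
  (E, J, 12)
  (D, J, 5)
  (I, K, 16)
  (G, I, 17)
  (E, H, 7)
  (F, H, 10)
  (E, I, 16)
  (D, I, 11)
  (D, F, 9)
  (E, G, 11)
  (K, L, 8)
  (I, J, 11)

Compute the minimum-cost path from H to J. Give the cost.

A few of the H→J routes:
H → D → F → L → J: 6 + 9 + 4 + 7 = 26
H → D → J: 6 + 5 = 11
H → F → D → J: 10 + 9 + 5 = 24
H → E → J: 7 + 12 = 19
H → F → L → J: 10 + 4 + 7 = 21
The minimum is 11.

11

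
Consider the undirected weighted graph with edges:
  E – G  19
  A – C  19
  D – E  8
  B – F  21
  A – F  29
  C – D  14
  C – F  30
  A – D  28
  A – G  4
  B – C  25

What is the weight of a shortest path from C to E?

22

A few of the C→E routes:
C -> D -> E: 14 + 8 = 22
C -> A -> D -> E: 19 + 28 + 8 = 55
C -> A -> G -> E: 19 + 4 + 19 = 42
Best route has total 22.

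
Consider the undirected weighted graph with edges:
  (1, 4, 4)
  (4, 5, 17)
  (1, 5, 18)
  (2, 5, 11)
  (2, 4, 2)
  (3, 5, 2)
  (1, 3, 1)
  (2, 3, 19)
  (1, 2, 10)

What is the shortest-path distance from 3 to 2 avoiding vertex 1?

13

Candidate routes:
3 -> 5 -> 2: 2 + 11 = 13
3 -> 5 -> 4 -> 2: 2 + 17 + 2 = 21
3 -> 2: 19
Best route has total 13.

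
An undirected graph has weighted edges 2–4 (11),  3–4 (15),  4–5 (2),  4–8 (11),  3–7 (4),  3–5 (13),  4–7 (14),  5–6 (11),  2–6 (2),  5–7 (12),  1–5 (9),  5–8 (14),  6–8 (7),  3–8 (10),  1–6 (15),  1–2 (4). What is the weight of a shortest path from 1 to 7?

21

A few of the 1→7 routes:
1 - 5 - 4 - 7: 9 + 2 + 14 = 25
1 - 5 - 3 - 7: 9 + 13 + 4 = 26
1 - 5 - 7: 9 + 12 = 21
The minimum is 21.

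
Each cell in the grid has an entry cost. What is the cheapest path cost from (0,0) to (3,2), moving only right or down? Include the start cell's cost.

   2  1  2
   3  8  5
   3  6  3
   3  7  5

18

Path r0c0 -> r0c1 -> r0c2 -> r1c2 -> r2c2 -> r3c2: 2 + 1 + 2 + 5 + 3 + 5 = 18.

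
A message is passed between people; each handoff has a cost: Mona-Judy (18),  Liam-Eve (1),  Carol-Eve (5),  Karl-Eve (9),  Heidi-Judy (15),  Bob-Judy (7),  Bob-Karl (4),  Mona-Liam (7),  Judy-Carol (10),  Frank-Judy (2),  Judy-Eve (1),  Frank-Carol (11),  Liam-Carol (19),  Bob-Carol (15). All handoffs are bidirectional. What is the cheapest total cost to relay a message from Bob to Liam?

Checking several routes:
Bob - Judy - Eve - Liam: 7 + 1 + 1 = 9
Bob - Judy - Carol - Eve - Liam: 7 + 10 + 5 + 1 = 23
Bob - Judy - Frank - Carol - Eve - Liam: 7 + 2 + 11 + 5 + 1 = 26
Bob - Carol - Judy - Eve - Liam: 15 + 10 + 1 + 1 = 27
Bob - Carol - Eve - Liam: 15 + 5 + 1 = 21
Bob - Karl - Eve - Liam: 4 + 9 + 1 = 14
Shortest: 9.

9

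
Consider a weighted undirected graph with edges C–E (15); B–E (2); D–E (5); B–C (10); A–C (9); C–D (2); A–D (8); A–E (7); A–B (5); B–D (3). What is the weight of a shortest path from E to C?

7

Checking several routes:
E→B→C: 2 + 10 = 12
E→B→D→C: 2 + 3 + 2 = 7
E→D→C: 5 + 2 = 7
Shortest: 7.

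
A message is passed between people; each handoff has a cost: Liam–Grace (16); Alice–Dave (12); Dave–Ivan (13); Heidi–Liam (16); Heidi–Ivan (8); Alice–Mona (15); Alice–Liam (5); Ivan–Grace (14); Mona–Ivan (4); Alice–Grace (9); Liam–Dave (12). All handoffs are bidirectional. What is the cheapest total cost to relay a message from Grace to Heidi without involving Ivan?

30

Candidate routes:
Grace - Alice - Dave - Liam - Heidi: 9 + 12 + 12 + 16 = 49
Grace - Alice - Liam - Heidi: 9 + 5 + 16 = 30
Grace - Liam - Heidi: 16 + 16 = 32
Best route has total 30.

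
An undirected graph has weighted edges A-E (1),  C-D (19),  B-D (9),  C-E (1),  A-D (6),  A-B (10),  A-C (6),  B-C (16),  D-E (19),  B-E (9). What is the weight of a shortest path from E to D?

7

A few of the E→D routes:
E -> D: 19
E -> C -> A -> D: 1 + 6 + 6 = 13
E -> A -> D: 1 + 6 = 7
E -> B -> D: 9 + 9 = 18
E -> A -> B -> D: 1 + 10 + 9 = 20
Best route has total 7.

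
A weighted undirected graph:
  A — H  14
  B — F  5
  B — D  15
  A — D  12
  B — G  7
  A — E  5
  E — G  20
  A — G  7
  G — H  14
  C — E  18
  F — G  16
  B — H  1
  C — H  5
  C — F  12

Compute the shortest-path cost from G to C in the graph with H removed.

Comparing a few candidate routes:
G→F→C: 16 + 12 = 28
G→B→F→C: 7 + 5 + 12 = 24
G→A→E→C: 7 + 5 + 18 = 30
Shortest: 24.

24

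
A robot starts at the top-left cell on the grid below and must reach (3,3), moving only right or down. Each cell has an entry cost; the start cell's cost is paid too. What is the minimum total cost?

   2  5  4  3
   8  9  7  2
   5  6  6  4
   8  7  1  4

24

One optimal route is (0,0) → (0,1) → (0,2) → (0,3) → (1,3) → (2,3) → (3,3).
Its cost is 2 + 5 + 4 + 3 + 2 + 4 + 4 = 24.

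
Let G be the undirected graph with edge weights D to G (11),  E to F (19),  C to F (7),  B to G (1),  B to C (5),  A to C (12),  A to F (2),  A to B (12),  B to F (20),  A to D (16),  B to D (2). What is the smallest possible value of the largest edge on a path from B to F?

7

Comparing a few candidate routes:
B → C → F: max(5, 7) = 7
B → D → A → C → F: max(2, 16, 12, 7) = 16
B → C → A → F: max(5, 12, 2) = 12
B → A → F: max(12, 2) = 12
B → A → C → F: max(12, 12, 7) = 12
The minimum achievable maximum is 7.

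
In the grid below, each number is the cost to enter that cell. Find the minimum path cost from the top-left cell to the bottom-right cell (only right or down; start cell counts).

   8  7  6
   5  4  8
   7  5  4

26

One optimal route is (0,0) -> (1,0) -> (1,1) -> (2,1) -> (2,2).
Its cost is 8 + 5 + 4 + 5 + 4 = 26.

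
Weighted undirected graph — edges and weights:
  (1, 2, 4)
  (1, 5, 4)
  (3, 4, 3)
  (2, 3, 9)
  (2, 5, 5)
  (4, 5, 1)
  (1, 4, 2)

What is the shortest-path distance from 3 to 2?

9

Checking several routes:
3→4→1→2: 3 + 2 + 4 = 9
3→2: 9
3→4→5→2: 3 + 1 + 5 = 9
Shortest: 9.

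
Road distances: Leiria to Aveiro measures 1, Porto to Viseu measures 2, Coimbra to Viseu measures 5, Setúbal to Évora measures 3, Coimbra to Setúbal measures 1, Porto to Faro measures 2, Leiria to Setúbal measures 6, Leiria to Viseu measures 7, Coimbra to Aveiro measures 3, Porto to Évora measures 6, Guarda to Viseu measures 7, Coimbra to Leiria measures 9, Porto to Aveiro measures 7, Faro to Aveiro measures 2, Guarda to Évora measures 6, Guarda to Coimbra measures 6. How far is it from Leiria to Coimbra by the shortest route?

4

Checking several routes:
Leiria - Viseu - Coimbra: 7 + 5 = 12
Leiria - Aveiro - Coimbra: 1 + 3 = 4
Leiria - Coimbra: 9
Leiria - Aveiro - Faro - Porto - Évora - Setúbal - Coimbra: 1 + 2 + 2 + 6 + 3 + 1 = 15
Leiria - Aveiro - Faro - Porto - Viseu - Coimbra: 1 + 2 + 2 + 2 + 5 = 12
Leiria - Setúbal - Coimbra: 6 + 1 = 7
Shortest: 4.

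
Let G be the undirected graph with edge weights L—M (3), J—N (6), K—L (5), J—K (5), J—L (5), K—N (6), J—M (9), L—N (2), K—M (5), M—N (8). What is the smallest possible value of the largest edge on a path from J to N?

Comparing a few candidate routes:
J-N: max(6) = 6
J-L-N: max(5, 2) = 5
J-K-N: max(5, 6) = 6
J-K-L-N: max(5, 5, 2) = 5
J-L-M-K-N: max(5, 3, 5, 6) = 6
J-K-M-L-N: max(5, 5, 3, 2) = 5
Smallest bottleneck: 5.

5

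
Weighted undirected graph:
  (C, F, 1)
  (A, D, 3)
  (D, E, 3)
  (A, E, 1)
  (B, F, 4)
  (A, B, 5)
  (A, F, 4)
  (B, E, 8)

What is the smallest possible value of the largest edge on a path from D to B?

4

Candidate routes:
D→A→B: max(3, 5) = 5
D→E→A→B: max(3, 1, 5) = 5
D→A→F→B: max(3, 4, 4) = 4
D→A→E→B: max(3, 1, 8) = 8
D→E→A→F→B: max(3, 1, 4, 4) = 4
D→E→B: max(3, 8) = 8
The minimum achievable maximum is 4.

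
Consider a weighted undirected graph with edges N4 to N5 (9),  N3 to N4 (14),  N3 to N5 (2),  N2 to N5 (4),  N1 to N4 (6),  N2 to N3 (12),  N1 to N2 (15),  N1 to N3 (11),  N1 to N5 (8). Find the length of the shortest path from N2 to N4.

Checking several routes:
N2 → N5 → N4: 4 + 9 = 13
N2 → N5 → N3 → N1 → N4: 4 + 2 + 11 + 6 = 23
N2 → N1 → N4: 15 + 6 = 21
N2 → N5 → N1 → N4: 4 + 8 + 6 = 18
N2 → N5 → N3 → N4: 4 + 2 + 14 = 20
Shortest: 13.

13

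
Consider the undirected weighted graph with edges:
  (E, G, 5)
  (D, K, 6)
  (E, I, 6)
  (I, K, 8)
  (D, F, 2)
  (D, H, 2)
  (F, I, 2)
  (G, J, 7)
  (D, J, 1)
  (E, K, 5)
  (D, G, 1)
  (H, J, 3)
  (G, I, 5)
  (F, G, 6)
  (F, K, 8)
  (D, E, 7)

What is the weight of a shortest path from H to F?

4

Checking several routes:
H→D→G→F: 2 + 1 + 6 = 9
H→D→F: 2 + 2 = 4
H→J→D→F: 3 + 1 + 2 = 6
The minimum is 4.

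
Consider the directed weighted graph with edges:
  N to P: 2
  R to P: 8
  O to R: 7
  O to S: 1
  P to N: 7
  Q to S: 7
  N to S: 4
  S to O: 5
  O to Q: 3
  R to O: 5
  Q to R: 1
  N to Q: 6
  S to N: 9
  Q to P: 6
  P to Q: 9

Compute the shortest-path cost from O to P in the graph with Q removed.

Routes from O to P avoiding Q:
O-S-N-P: 1 + 9 + 2 = 12
O-R-P: 7 + 8 = 15
Shortest: 12.

12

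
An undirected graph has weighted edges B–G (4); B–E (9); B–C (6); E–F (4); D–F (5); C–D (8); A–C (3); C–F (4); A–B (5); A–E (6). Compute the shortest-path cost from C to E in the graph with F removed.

9

Paths from C to E avoiding F:
C-B-E: 6 + 9 = 15
C-A-B-E: 3 + 5 + 9 = 17
C-B-A-E: 6 + 5 + 6 = 17
C-A-E: 3 + 6 = 9
The minimum is 9.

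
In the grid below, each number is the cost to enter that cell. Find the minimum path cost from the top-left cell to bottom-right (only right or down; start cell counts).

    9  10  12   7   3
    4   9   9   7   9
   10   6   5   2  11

46

Take [0,0] -> [1,0] -> [1,1] -> [2,1] -> [2,2] -> [2,3] -> [2,4] for a total of 9 + 4 + 9 + 6 + 5 + 2 + 11 = 46.
(Top row then right column would cost 61.)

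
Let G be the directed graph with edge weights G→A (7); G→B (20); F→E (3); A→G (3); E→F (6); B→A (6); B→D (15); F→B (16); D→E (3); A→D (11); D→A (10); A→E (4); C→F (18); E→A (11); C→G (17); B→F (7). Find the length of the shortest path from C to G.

17

Comparing a few candidate routes:
C→F→B→D→A→G: 18 + 16 + 15 + 10 + 3 = 62
C→F→E→A→G: 18 + 3 + 11 + 3 = 35
C→G: 17
C→F→B→A→G: 18 + 16 + 6 + 3 = 43
Shortest: 17.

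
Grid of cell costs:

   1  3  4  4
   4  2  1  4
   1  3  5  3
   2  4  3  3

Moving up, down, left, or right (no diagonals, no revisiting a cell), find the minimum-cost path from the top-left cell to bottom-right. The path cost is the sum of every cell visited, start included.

17

Path (0,0) -> (0,1) -> (1,1) -> (1,2) -> (1,3) -> (2,3) -> (3,3): 1 + 3 + 2 + 1 + 4 + 3 + 3 = 17.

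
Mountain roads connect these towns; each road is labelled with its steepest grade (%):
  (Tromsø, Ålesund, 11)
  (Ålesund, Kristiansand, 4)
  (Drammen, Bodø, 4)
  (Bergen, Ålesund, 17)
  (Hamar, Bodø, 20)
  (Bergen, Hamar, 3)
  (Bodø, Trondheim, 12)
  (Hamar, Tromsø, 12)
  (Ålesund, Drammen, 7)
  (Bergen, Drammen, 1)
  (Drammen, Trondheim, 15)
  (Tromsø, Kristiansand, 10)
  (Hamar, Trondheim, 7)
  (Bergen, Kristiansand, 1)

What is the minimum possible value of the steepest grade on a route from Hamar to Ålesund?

Comparing a few candidate routes:
Hamar→Bergen→Kristiansand→Ålesund: max(3, 1, 4) = 4
Hamar→Tromsø→Ålesund: max(12, 11) = 12
Hamar→Bergen→Drammen→Ålesund: max(3, 1, 7) = 7
Hamar→Bergen→Kristiansand→Tromsø→Ålesund: max(3, 1, 10, 11) = 11
Best route has worst link 4%.

4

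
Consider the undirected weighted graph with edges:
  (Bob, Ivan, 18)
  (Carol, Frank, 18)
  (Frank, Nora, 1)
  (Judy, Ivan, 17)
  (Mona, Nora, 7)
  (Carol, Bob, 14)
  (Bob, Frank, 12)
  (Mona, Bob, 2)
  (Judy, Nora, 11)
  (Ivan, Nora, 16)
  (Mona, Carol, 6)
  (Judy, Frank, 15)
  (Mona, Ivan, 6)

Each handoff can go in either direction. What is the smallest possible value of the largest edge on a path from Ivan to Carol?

Comparing a few candidate routes:
Ivan -> Mona -> Nora -> Judy -> Frank -> Bob -> Carol: max(6, 7, 11, 15, 12, 14) = 15
Ivan -> Mona -> Nora -> Frank -> Bob -> Carol: max(6, 7, 1, 12, 14) = 14
Ivan -> Mona -> Bob -> Carol: max(6, 2, 14) = 14
Ivan -> Mona -> Carol: max(6, 6) = 6
Ivan -> Nora -> Judy -> Frank -> Bob -> Mona -> Carol: max(16, 11, 15, 12, 2, 6) = 16
The minimum achievable maximum is 6.

6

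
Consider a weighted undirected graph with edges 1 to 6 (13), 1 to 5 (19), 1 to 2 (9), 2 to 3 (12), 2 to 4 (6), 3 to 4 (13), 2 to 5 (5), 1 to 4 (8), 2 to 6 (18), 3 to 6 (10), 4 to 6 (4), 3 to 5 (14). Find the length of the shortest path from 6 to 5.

15

A few of the 6→5 routes:
6 -> 2 -> 5: 18 + 5 = 23
6 -> 3 -> 5: 10 + 14 = 24
6 -> 4 -> 1 -> 2 -> 5: 4 + 8 + 9 + 5 = 26
6 -> 4 -> 2 -> 5: 4 + 6 + 5 = 15
Shortest: 15.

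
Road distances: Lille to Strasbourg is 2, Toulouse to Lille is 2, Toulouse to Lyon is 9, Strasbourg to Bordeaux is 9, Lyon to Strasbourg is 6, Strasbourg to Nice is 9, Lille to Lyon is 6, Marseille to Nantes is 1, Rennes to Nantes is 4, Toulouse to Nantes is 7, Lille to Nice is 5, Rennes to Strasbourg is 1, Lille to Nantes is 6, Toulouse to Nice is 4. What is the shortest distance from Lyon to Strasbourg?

6

Comparing a few candidate routes:
Lyon-Lille-Nantes-Rennes-Strasbourg: 6 + 6 + 4 + 1 = 17
Lyon-Toulouse-Lille-Strasbourg: 9 + 2 + 2 = 13
Lyon-Strasbourg: 6
Lyon-Lille-Strasbourg: 6 + 2 = 8
Shortest: 6.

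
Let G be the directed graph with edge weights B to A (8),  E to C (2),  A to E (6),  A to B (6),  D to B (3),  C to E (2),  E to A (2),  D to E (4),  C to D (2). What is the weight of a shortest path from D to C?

Routes from D to C:
D→B→A→E→C: 3 + 8 + 6 + 2 = 19
D→E→C: 4 + 2 = 6
The minimum is 6.

6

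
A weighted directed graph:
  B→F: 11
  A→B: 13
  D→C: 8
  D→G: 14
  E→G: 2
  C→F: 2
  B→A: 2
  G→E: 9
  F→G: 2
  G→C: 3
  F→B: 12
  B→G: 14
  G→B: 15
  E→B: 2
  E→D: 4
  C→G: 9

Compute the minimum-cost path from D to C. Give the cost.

8

Paths from D to C:
D → C: 8
D → G → C: 14 + 3 = 17
Shortest: 8.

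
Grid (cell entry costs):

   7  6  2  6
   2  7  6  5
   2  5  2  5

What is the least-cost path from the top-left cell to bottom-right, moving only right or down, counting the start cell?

23

One optimal route is r0c0 -> r1c0 -> r2c0 -> r2c1 -> r2c2 -> r2c3.
Its cost is 7 + 2 + 2 + 5 + 2 + 5 = 23.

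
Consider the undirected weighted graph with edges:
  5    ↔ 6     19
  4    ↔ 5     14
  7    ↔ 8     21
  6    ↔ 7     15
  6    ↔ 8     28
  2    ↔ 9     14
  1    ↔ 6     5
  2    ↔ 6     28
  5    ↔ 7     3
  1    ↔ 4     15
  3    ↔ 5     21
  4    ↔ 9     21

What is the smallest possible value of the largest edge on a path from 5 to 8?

21

Comparing a few candidate routes:
5 → 6 → 7 → 8: max(19, 15, 21) = 21
5 → 4 → 1 → 6 → 7 → 8: max(14, 15, 5, 15, 21) = 21
5 → 4 → 9 → 2 → 6 → 8: max(14, 21, 14, 28, 28) = 28
5 → 7 → 6 → 8: max(3, 15, 28) = 28
5 → 7 → 8: max(3, 21) = 21
5 → 4 → 9 → 2 → 6 → 7 → 8: max(14, 21, 14, 28, 15, 21) = 28
The minimum achievable maximum is 21.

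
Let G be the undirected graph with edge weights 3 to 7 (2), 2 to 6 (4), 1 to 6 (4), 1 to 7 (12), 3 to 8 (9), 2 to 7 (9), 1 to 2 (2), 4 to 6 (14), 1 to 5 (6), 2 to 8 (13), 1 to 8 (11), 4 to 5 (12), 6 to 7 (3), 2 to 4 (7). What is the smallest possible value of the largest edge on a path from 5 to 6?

6

Comparing a few candidate routes:
5→1→8→3→7→2→6: max(6, 11, 9, 2, 9, 4) = 11
5→1→2→7→6: max(6, 2, 9, 3) = 9
5→1→6: max(6, 4) = 6
5→1→8→3→7→6: max(6, 11, 9, 2, 3) = 11
5→1→2→6: max(6, 2, 4) = 6
Best route has worst link 6.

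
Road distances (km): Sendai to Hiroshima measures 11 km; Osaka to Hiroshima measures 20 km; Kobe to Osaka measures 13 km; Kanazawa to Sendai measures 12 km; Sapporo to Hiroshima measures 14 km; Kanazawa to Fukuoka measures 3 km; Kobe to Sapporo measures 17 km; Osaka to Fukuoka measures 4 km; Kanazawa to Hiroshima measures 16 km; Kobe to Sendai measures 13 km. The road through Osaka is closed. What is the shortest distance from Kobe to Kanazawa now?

25

Routes from Kobe to Kanazawa avoiding Osaka:
Kobe - Sendai - Kanazawa: 13 + 12 = 25
Kobe - Sapporo - Hiroshima - Kanazawa: 17 + 14 + 16 = 47
Kobe - Sapporo - Hiroshima - Sendai - Kanazawa: 17 + 14 + 11 + 12 = 54
Kobe - Sendai - Hiroshima - Kanazawa: 13 + 11 + 16 = 40
The minimum is 25 km.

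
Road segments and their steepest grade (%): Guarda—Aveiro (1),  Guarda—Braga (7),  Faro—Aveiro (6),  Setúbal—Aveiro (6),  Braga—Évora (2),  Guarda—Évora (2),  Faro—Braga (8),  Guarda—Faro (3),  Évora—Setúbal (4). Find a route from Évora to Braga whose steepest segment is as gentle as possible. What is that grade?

2

Comparing a few candidate routes:
Évora→Setúbal→Aveiro→Faro→Guarda→Braga: max(4, 6, 6, 3, 7) = 7
Évora→Setúbal→Aveiro→Guarda→Braga: max(4, 6, 1, 7) = 7
Évora→Guarda→Braga: max(2, 7) = 7
Évora→Braga: max(2) = 2
Évora→Setúbal→Aveiro→Guarda→Faro→Braga: max(4, 6, 1, 3, 8) = 8
The minimum achievable maximum is 2%.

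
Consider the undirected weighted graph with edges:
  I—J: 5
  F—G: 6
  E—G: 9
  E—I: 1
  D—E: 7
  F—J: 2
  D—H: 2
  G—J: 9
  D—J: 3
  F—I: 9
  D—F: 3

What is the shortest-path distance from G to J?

A few of the G→J routes:
G → F → J: 6 + 2 = 8
G → F → D → J: 6 + 3 + 3 = 12
G → J: 9
Best route has total 8.

8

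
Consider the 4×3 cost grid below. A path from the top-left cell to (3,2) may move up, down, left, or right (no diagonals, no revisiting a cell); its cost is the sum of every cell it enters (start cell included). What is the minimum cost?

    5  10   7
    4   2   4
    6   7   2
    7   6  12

29

Best path: r0c0 r1c0 r1c1 r1c2 r2c2 r3c2
Cost: 5 + 4 + 2 + 4 + 2 + 12 = 29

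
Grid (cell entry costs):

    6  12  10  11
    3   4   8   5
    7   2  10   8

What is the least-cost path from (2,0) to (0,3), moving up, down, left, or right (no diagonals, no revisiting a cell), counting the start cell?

37

Best path: [2,0]→[2,1]→[1,1]→[1,2]→[1,3]→[0,3]
Cost: 7 + 2 + 4 + 8 + 5 + 11 = 37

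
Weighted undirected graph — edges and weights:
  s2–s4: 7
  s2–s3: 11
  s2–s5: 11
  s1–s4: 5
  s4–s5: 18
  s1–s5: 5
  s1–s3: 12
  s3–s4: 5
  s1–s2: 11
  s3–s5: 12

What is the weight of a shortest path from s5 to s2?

11

Some routes from s5 to s2:
s5 - s1 - s4 - s2: 5 + 5 + 7 = 17
s5 - s3 - s2: 12 + 11 = 23
s5 - s2: 11
s5 - s3 - s4 - s2: 12 + 5 + 7 = 24
s5 - s1 - s2: 5 + 11 = 16
Shortest: 11.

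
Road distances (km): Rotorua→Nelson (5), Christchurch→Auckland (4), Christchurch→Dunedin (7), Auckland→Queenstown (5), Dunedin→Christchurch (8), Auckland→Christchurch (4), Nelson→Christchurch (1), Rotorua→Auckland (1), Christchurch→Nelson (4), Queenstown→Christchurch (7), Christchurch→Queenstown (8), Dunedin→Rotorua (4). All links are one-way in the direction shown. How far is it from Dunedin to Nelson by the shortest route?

9

Routes from Dunedin to Nelson:
Dunedin → Rotorua → Auckland → Queenstown → Christchurch → Nelson: 4 + 1 + 5 + 7 + 4 = 21
Dunedin → Rotorua → Nelson: 4 + 5 = 9
Dunedin → Christchurch → Nelson: 8 + 4 = 12
Dunedin → Rotorua → Auckland → Christchurch → Nelson: 4 + 1 + 4 + 4 = 13
Shortest: 9 km.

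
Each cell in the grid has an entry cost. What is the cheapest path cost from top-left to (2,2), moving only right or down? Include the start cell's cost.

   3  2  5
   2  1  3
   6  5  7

16

Take r0c0 r0c1 r1c1 r1c2 r2c2 for a total of 3 + 2 + 1 + 3 + 7 = 16.
(Top row then right column would cost 20.)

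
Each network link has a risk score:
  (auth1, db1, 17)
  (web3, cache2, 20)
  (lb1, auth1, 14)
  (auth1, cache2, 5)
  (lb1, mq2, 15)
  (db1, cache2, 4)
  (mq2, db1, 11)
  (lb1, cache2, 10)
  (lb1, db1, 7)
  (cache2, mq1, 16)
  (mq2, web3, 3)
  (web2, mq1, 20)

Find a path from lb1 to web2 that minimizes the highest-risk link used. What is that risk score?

A few of the lb1→web2 routes:
lb1→cache2→mq1→web2: max(10, 16, 20) = 20
lb1→mq2→db1→cache2→mq1→web2: max(15, 11, 4, 16, 20) = 20
lb1→mq2→web3→cache2→mq1→web2: max(15, 3, 20, 16, 20) = 20
Best route has worst link 20.

20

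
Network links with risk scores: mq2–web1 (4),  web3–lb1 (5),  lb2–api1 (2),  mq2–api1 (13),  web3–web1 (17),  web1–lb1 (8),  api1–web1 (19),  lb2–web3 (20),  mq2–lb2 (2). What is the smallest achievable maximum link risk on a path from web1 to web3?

8

Checking several routes:
web1-mq2-api1-lb2-web3: max(4, 13, 2, 20) = 20
web1-mq2-lb2-web3: max(4, 2, 20) = 20
web1-api1-mq2-lb2-web3: max(19, 13, 2, 20) = 20
web1-web3: max(17) = 17
web1-lb1-web3: max(8, 5) = 8
Smallest bottleneck: 8.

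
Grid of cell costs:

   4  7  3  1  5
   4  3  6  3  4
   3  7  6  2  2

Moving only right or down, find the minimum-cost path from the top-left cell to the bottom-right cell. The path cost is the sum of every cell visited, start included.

Path r0c0 r0c1 r0c2 r0c3 r1c3 r2c3 r2c4: 4 + 7 + 3 + 1 + 3 + 2 + 2 = 22.

22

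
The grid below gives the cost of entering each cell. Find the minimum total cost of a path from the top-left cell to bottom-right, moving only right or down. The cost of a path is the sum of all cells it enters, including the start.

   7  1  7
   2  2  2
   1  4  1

Cheapest: (0,0)→(0,1)→(1,1)→(1,2)→(2,2)
  7 + 1 + 2 + 2 + 1 = 13
(Top row then right column would cost 18.)

13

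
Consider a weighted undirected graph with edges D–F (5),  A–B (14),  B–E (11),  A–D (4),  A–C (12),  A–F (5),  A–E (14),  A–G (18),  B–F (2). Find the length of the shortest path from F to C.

Candidate routes:
F-D-A-C: 5 + 4 + 12 = 21
F-B-A-C: 2 + 14 + 12 = 28
F-B-E-A-C: 2 + 11 + 14 + 12 = 39
F-A-C: 5 + 12 = 17
Shortest: 17.

17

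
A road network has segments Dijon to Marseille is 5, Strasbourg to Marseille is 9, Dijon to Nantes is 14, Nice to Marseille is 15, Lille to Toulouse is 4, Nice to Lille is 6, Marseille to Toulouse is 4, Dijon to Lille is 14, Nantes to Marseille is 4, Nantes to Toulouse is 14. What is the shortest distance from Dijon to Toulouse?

9

A few of the Dijon→Toulouse routes:
Dijon - Nantes - Marseille - Toulouse: 14 + 4 + 4 = 22
Dijon - Lille - Toulouse: 14 + 4 = 18
Dijon - Marseille - Toulouse: 5 + 4 = 9
The minimum is 9.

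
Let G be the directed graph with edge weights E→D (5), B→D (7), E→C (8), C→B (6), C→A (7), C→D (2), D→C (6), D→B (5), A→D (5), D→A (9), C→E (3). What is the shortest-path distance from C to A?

7

Candidate routes:
C → B → D → A: 6 + 7 + 9 = 22
C → A: 7
C → E → D → A: 3 + 5 + 9 = 17
C → D → A: 2 + 9 = 11
The minimum is 7.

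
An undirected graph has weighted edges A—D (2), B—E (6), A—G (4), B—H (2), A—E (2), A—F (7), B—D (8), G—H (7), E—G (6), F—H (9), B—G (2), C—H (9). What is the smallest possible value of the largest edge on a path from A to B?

4

A few of the A→B routes:
A-E-B: max(2, 6) = 6
A-E-G-B: max(2, 6, 2) = 6
A-G-B: max(4, 2) = 4
Best route has worst link 4.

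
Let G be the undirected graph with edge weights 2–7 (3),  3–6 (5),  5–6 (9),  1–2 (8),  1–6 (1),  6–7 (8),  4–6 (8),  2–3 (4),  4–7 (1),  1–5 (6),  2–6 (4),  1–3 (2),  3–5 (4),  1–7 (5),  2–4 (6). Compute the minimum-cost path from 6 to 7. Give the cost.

Checking several routes:
6 → 1 → 7: 1 + 5 = 6
6 → 7: 8
6 → 2 → 7: 4 + 3 = 7
The minimum is 6.

6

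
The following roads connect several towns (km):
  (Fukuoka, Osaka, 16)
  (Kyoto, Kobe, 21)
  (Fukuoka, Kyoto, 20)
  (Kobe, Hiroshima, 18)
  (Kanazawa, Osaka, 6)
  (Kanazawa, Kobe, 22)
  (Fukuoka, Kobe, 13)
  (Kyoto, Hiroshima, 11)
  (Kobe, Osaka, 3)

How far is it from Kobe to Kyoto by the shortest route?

Comparing a few candidate routes:
Kobe -> Osaka -> Fukuoka -> Kyoto: 3 + 16 + 20 = 39
Kobe -> Fukuoka -> Kyoto: 13 + 20 = 33
Kobe -> Kyoto: 21
Kobe -> Hiroshima -> Kyoto: 18 + 11 = 29
Best route has total 21 km.

21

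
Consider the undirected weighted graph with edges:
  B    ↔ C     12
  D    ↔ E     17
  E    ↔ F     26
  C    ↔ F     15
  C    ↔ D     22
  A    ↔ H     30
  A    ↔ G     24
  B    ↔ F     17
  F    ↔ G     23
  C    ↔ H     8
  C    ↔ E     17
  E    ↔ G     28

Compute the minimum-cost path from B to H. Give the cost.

Some routes from B to H:
B - C - H: 12 + 8 = 20
B - F - E - D - C - H: 17 + 26 + 17 + 22 + 8 = 90
B - F - C - H: 17 + 15 + 8 = 40
B - F - E - C - H: 17 + 26 + 17 + 8 = 68
Best route has total 20.

20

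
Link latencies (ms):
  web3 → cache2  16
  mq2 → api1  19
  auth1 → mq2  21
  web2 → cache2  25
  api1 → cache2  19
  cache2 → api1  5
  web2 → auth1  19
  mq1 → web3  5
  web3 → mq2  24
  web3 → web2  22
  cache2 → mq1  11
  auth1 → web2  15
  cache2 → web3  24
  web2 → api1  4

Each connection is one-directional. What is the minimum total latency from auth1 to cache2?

Paths from auth1 to cache2:
auth1 - web2 - api1 - cache2: 15 + 4 + 19 = 38
auth1 - web2 - cache2: 15 + 25 = 40
auth1 - mq2 - api1 - cache2: 21 + 19 + 19 = 59
Shortest: 38 ms.

38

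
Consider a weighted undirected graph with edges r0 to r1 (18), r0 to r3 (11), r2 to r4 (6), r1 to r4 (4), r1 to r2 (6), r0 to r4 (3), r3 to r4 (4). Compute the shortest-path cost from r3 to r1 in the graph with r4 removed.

Paths from r3 to r1 avoiding r4:
r3 - r0 - r1: 11 + 18 = 29
Best route has total 29.

29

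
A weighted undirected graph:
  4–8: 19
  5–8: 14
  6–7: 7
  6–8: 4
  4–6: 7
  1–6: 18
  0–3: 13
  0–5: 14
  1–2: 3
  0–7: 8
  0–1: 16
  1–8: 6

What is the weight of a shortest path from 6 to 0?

Some routes from 6 to 0:
6-7-0: 7 + 8 = 15
6-8-5-0: 4 + 14 + 14 = 32
6-8-1-0: 4 + 6 + 16 = 26
Best route has total 15.

15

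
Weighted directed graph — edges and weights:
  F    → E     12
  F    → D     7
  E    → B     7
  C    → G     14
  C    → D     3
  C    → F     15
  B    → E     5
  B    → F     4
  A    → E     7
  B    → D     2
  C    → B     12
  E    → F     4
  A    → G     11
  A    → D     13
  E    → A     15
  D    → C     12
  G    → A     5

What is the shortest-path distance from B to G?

Checking several routes:
B-E-A-G: 5 + 15 + 11 = 31
B-F-E-A-G: 4 + 12 + 15 + 11 = 42
B-E-F-D-C-G: 5 + 4 + 7 + 12 + 14 = 42
B-D-C-G: 2 + 12 + 14 = 28
B-F-D-C-G: 4 + 7 + 12 + 14 = 37
Best route has total 28.

28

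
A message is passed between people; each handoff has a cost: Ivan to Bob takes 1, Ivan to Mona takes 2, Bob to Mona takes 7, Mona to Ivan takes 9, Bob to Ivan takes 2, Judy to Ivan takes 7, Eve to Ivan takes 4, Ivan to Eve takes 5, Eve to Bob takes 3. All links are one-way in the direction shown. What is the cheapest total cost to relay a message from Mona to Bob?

Candidate routes:
Mona→Ivan→Eve→Bob: 9 + 5 + 3 = 17
Mona→Ivan→Bob: 9 + 1 = 10
Shortest: 10.

10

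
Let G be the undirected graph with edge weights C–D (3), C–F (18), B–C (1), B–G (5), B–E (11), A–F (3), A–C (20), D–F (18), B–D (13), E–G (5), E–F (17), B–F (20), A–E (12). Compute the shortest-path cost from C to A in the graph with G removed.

Some routes from C to A avoiding G:
C - F - A: 18 + 3 = 21
C - D - F - A: 3 + 18 + 3 = 24
C - B - F - A: 1 + 20 + 3 = 24
C - A: 20
C - B - E - F - A: 1 + 11 + 17 + 3 = 32
C - B - E - A: 1 + 11 + 12 = 24
Shortest: 20.

20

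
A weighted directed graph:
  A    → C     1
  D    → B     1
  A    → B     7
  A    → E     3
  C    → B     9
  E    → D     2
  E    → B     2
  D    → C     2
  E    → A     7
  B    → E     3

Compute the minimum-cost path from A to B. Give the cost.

5

Candidate routes:
A -> E -> D -> C -> B: 3 + 2 + 2 + 9 = 16
A -> E -> B: 3 + 2 = 5
A -> B: 7
A -> E -> D -> B: 3 + 2 + 1 = 6
A -> C -> B: 1 + 9 = 10
The minimum is 5.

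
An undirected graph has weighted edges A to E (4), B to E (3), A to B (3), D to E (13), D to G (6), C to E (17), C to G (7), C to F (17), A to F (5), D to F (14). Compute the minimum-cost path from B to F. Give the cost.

8

Checking several routes:
B -> E -> A -> F: 3 + 4 + 5 = 12
B -> A -> E -> D -> F: 3 + 4 + 13 + 14 = 34
B -> A -> F: 3 + 5 = 8
B -> E -> D -> F: 3 + 13 + 14 = 30
The minimum is 8.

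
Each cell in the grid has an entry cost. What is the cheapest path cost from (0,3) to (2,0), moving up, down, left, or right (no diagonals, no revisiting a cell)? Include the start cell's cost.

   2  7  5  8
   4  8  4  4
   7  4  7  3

Cheapest: (0,3) → (0,2) → (0,1) → (0,0) → (1,0) → (2,0)
  8 + 5 + 7 + 2 + 4 + 7 = 33

33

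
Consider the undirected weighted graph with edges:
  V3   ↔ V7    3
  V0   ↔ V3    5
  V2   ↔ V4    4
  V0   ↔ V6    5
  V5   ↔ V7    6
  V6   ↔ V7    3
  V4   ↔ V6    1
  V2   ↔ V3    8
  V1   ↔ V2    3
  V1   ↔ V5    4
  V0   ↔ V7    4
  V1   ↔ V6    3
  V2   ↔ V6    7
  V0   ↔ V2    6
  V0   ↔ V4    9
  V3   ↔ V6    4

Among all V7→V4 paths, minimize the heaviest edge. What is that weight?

Some routes from V7 to V4:
V7 - V6 - V4: max(3, 1) = 3
V7 - V0 - V3 - V6 - V1 - V2 - V4: max(4, 5, 4, 3, 3, 4) = 5
V7 - V6 - V1 - V2 - V4: max(3, 3, 3, 4) = 4
V7 - V3 - V6 - V4: max(3, 4, 1) = 4
V7 - V3 - V6 - V1 - V2 - V4: max(3, 4, 3, 3, 4) = 4
V7 - V0 - V3 - V6 - V4: max(4, 5, 4, 1) = 5
Best route has worst link 3.

3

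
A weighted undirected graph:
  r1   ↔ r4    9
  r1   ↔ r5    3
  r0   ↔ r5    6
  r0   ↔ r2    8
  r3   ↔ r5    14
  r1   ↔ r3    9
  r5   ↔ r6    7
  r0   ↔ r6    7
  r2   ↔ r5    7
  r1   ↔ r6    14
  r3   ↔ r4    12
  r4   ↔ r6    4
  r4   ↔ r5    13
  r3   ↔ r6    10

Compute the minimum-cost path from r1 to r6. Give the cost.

10

A few of the r1→r6 routes:
r1 - r5 - r4 - r6: 3 + 13 + 4 = 20
r1 - r5 - r6: 3 + 7 = 10
r1 - r6: 14
r1 - r5 - r0 - r6: 3 + 6 + 7 = 16
r1 - r4 - r6: 9 + 4 = 13
r1 - r3 - r6: 9 + 10 = 19
Shortest: 10.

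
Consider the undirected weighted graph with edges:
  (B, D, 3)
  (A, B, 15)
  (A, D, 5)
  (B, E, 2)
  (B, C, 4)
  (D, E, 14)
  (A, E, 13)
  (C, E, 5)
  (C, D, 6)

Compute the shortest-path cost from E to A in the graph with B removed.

Candidate routes:
E→C→D→A: 5 + 6 + 5 = 16
E→A: 13
E→D→A: 14 + 5 = 19
The minimum is 13.

13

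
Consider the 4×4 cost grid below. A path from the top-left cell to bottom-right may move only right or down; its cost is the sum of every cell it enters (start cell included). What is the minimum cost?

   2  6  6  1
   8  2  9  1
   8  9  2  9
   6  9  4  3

28

Path (0,0)→(0,1)→(0,2)→(0,3)→(1,3)→(2,3)→(3,3): 2 + 6 + 6 + 1 + 1 + 9 + 3 = 28.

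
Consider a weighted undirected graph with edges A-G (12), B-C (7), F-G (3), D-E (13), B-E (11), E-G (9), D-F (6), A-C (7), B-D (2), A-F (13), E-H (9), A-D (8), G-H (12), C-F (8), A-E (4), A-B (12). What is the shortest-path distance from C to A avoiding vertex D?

7

Comparing a few candidate routes:
C → A: 7
C → F → A: 8 + 13 = 21
C → B → E → A: 7 + 11 + 4 = 22
C → B → A: 7 + 12 = 19
The minimum is 7.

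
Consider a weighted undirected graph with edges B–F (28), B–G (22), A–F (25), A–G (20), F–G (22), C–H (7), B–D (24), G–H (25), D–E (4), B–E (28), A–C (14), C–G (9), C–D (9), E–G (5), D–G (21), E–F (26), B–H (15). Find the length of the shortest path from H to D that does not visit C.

Some routes from H to D avoiding C:
H → B → G → E → D: 15 + 22 + 5 + 4 = 46
H → B → D: 15 + 24 = 39
H → G → E → D: 25 + 5 + 4 = 34
H → G → D: 25 + 21 = 46
Shortest: 34.

34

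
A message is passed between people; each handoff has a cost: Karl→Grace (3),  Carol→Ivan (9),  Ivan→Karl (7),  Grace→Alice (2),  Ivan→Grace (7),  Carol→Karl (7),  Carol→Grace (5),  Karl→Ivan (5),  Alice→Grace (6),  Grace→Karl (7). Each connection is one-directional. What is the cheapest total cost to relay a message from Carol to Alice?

Routes from Carol to Alice:
Carol → Karl → Ivan → Grace → Alice: 7 + 5 + 7 + 2 = 21
Carol → Grace → Alice: 5 + 2 = 7
Carol → Karl → Grace → Alice: 7 + 3 + 2 = 12
Carol → Ivan → Grace → Alice: 9 + 7 + 2 = 18
Carol → Ivan → Karl → Grace → Alice: 9 + 7 + 3 + 2 = 21
Best route has total 7.

7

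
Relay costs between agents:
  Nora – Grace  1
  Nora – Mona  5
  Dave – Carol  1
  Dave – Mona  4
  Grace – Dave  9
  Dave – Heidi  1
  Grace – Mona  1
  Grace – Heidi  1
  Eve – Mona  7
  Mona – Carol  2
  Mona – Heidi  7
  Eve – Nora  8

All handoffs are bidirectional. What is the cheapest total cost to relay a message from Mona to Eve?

Checking several routes:
Mona-Eve: 7
Mona-Nora-Eve: 5 + 8 = 13
Mona-Grace-Nora-Eve: 1 + 1 + 8 = 10
Shortest: 7.

7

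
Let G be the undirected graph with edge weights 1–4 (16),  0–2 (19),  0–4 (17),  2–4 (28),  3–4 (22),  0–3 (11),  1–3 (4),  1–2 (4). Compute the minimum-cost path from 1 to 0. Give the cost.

15

Comparing a few candidate routes:
1→3→4→0: 4 + 22 + 17 = 43
1→4→0: 16 + 17 = 33
1→3→0: 4 + 11 = 15
1→2→0: 4 + 19 = 23
Shortest: 15.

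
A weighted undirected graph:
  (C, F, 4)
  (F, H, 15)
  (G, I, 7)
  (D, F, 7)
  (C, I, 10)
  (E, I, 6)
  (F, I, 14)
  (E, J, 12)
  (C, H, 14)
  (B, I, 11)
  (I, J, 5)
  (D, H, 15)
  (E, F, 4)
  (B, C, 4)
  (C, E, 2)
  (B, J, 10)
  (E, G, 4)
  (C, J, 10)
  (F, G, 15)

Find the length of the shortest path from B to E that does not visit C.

Checking several routes:
B -> J -> I -> E: 10 + 5 + 6 = 21
B -> I -> E: 11 + 6 = 17
B -> I -> G -> E: 11 + 7 + 4 = 22
B -> J -> I -> G -> E: 10 + 5 + 7 + 4 = 26
B -> J -> E: 10 + 12 = 22
Best route has total 17.

17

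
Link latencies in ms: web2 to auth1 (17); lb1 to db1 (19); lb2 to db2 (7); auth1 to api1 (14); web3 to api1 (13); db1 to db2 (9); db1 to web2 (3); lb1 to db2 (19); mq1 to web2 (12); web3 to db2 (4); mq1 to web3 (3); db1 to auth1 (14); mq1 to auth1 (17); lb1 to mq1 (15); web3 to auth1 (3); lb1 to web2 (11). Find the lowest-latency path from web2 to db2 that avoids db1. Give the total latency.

19

Some routes from web2 to db2 avoiding db1:
web2→lb1→db2: 11 + 19 = 30
web2→lb1→mq1→web3→db2: 11 + 15 + 3 + 4 = 33
web2→auth1→web3→db2: 17 + 3 + 4 = 24
web2→mq1→auth1→web3→db2: 12 + 17 + 3 + 4 = 36
web2→mq1→web3→db2: 12 + 3 + 4 = 19
Shortest: 19 ms.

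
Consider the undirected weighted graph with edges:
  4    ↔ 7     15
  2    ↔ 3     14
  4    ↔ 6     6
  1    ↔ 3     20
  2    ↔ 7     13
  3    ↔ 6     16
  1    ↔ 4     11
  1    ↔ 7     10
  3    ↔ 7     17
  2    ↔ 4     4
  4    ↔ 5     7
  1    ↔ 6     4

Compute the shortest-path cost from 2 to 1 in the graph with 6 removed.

15

Comparing a few candidate routes:
2 - 4 - 1: 4 + 11 = 15
2 - 4 - 7 - 1: 4 + 15 + 10 = 29
2 - 3 - 1: 14 + 20 = 34
2 - 7 - 1: 13 + 10 = 23
The minimum is 15.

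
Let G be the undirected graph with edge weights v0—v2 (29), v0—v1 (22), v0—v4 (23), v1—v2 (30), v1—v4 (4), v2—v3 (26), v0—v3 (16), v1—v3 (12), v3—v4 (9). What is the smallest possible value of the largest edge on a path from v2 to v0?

Some routes from v2 to v0:
v2 - v3 - v0: max(26, 16) = 26
v2 - v3 - v4 - v0: max(26, 9, 23) = 26
v2 - v3 - v4 - v1 - v0: max(26, 9, 4, 22) = 26
The minimum achievable maximum is 26.

26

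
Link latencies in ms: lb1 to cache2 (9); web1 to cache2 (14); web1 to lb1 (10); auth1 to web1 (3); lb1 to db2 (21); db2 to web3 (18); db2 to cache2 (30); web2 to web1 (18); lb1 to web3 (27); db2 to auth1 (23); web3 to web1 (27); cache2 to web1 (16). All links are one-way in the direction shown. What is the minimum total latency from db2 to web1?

26

Paths from db2 to web1:
db2 - auth1 - web1: 23 + 3 = 26
db2 - web3 - web1: 18 + 27 = 45
db2 - cache2 - web1: 30 + 16 = 46
Shortest: 26 ms.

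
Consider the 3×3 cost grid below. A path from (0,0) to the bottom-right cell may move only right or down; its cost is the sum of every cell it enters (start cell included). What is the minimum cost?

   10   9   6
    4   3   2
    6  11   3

Cheapest: [0,0] [1,0] [1,1] [1,2] [2,2]
  10 + 4 + 3 + 2 + 3 = 22
(Top row then right column would cost 30.)

22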